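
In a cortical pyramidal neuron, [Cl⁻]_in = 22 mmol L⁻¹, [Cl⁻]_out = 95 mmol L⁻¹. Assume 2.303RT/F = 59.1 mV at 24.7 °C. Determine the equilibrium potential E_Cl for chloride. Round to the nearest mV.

E = (59.1/z) · log₁₀([Cl⁻]_out/[Cl⁻]_in) with z = -1.
For an anion, dividing by z = -1 reverses the sign.
= (59.1/-1) · log₁₀(95/22) = -59.10 · log₁₀(4.318)
= -59.10 · (0.6353) = -37.55 mV

-38 mV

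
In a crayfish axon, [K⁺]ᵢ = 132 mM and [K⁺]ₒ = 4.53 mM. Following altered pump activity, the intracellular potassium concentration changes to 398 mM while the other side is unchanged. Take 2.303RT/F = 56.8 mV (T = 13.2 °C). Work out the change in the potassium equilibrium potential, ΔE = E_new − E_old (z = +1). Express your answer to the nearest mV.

-27 mV

E_old = (56.8/1)·log₁₀(4.53/132) = -83.18 mV
E_new = (56.8/1)·log₁₀(4.53/398) = -110.41 mV
ΔE = -110.41 − (-83.18) = -27.22 mV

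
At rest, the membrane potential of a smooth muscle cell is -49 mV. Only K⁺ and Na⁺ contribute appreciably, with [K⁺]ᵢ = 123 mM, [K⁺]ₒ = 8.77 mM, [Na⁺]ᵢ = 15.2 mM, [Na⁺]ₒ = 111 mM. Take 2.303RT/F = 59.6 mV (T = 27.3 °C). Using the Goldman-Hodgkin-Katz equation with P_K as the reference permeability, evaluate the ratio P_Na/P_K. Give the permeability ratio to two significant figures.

Let α = P_Na/P_K. GHK: Vm = 59.6·log₁₀[(Kₒ + α·Naₒ)/(Kᵢ + α·Naᵢ)].
10^(Vm/59.6) = 10^(-49.0/59.6) = 0.15061
So 0.15061·(Kᵢ + α·Naᵢ) = Kₒ + α·Naₒ → α = (0.15061·123.0 − 8.77) / (111.0 − 0.15061·15.2)
α = (18.52 − 8.77) / (111.0 − 2.289) = 9.755/108.7 = 0.08973

0.090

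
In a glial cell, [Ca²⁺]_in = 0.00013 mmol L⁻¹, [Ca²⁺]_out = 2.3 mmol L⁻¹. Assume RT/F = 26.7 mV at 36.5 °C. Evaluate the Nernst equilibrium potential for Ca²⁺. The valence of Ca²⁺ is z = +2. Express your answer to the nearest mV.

E = (26.7/z) · ln([Ca²⁺]_out/[Ca²⁺]_in) with z = +2.
= (26.7/2) · ln(2.3/0.00013) = 13.35 · ln(1.769e+04)
= 13.35 · (9.7809) = 130.57 mV

131 mV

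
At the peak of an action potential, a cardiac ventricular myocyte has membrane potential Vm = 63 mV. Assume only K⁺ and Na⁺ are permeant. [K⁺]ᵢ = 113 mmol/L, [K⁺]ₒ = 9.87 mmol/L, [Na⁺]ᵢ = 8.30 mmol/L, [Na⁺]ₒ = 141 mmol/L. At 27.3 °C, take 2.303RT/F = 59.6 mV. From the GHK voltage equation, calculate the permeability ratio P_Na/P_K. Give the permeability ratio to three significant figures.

Let α = P_Na/P_K. GHK: Vm = 59.6·log₁₀[(Kₒ + α·Naₒ)/(Kᵢ + α·Naᵢ)].
10^(Vm/59.6) = 10^(63.0/59.6) = 11.404
So 11.404·(Kᵢ + α·Naᵢ) = Kₒ + α·Naₒ → α = (11.404·113.0 − 9.87) / (141.0 − 11.404·8.3)
α = (1289 − 9.87) / (141.0 − 94.65) = 1279/46.35 = 27.59

27.6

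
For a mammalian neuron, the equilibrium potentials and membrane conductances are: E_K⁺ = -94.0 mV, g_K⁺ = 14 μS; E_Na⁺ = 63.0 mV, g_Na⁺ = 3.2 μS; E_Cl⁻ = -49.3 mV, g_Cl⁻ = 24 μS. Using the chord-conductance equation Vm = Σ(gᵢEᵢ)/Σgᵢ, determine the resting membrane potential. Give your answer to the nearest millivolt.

-56 mV

Σ gᵢEᵢ = 14·(-94.0) + 3.2·(63.0) + 24·(-49.3) = -2297.60
Σ gᵢ = 14 + 3.2 + 24 = 41.2
Vm = -2297.60 / 41.2 = -55.77 mV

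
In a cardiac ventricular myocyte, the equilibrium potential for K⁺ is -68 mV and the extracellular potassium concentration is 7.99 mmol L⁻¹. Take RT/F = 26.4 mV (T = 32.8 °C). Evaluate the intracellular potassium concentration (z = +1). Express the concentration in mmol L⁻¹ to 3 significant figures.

105 mmol L⁻¹

Nernst: E = (26.4/1) · ln([out]/[in]), so ln([out]/[in]) = -68.0 × 1 / 26.4 = -2.5758.
[out]/[in] = e^(-2.5758) = 0.0761.
[in] = 7.99 / 0.0761 = 105 mmol L⁻¹.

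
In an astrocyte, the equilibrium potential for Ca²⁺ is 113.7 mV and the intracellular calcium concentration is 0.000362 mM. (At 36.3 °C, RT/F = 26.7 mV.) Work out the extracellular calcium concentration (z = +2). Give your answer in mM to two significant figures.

1.8 mM

Nernst: E = (26.7/2) · ln([out]/[in]), so ln([out]/[in]) = 113.7 × 2 / 26.7 = 8.5169.
[out]/[in] = e^(8.5169) = 4998.
[out] = 4998 × 0.000362 = 1.809 mM.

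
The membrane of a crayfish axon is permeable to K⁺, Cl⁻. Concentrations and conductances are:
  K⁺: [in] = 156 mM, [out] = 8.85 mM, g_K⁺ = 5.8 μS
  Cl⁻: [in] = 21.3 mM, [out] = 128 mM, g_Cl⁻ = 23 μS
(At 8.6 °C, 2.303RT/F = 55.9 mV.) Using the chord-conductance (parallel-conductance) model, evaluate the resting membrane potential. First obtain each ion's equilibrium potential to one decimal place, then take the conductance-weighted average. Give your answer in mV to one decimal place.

E_K⁺ = (55.9/1)·log₁₀(8.85/156) = -69.7 mV
E_Cl⁻ = (55.9/-1)·log₁₀(128/21.3) = -43.5 mV
Vm = (Σ gᵢEᵢ)/(Σ gᵢ) = (5.8·-69.7 + 23·-43.5) / (5.8 + 23)
= -1404.76 / 28.8 = -48.78 mV

-48.8 mV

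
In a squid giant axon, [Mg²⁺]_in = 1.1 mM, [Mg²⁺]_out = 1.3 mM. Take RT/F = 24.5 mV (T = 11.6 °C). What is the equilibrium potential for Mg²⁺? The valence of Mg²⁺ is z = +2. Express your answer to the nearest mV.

E = (24.5/z) · ln([Mg²⁺]_out/[Mg²⁺]_in) with z = +2.
= (24.5/2) · ln(1.3/1.1) = 12.25 · ln(1.182)
= 12.25 · (0.1671) = 2.05 mV

2 mV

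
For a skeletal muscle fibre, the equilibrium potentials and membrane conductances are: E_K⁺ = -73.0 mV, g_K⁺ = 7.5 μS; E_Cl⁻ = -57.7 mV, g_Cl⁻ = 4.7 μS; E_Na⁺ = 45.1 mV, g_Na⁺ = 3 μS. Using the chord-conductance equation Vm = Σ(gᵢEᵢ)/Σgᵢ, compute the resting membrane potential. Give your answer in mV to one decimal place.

-45.0 mV

Σ gᵢEᵢ = 7.5·(-73.0) + 4.7·(-57.7) + 3·(45.1) = -683.39
Σ gᵢ = 7.5 + 4.7 + 3 = 15.2
Vm = -683.39 / 15.2 = -44.96 mV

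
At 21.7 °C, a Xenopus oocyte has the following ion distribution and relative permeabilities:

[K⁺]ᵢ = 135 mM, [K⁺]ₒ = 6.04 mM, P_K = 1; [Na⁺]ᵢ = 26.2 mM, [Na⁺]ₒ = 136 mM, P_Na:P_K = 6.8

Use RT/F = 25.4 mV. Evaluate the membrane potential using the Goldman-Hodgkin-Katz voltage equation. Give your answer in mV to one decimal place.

Vm = 25.4 · ln[(Σ P·[cation]ₒ + Σ P·[anion]ᵢ) / (Σ P·[cation]ᵢ + Σ P·[anion]ₒ)]
Numerator = 1×6.04 + 6.8×136 = 930.8
Denominator = 1×135 + 6.8×26.2 = 313.2
Vm = 25.4 · ln(2.9724) = 25.4 × (1.0894) = 27.67 mV

27.7 mV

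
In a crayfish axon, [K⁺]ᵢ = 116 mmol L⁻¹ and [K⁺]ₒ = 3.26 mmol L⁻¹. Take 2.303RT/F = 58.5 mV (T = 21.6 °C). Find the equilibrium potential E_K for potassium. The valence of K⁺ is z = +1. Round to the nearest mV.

E = (58.5/z) · log₁₀([K⁺]_out/[K⁺]_in) with z = +1.
= (58.5/1) · log₁₀(3.26/116) = 58.50 · log₁₀(0.0281)
= 58.50 · (-1.5512) = -90.75 mV

-91 mV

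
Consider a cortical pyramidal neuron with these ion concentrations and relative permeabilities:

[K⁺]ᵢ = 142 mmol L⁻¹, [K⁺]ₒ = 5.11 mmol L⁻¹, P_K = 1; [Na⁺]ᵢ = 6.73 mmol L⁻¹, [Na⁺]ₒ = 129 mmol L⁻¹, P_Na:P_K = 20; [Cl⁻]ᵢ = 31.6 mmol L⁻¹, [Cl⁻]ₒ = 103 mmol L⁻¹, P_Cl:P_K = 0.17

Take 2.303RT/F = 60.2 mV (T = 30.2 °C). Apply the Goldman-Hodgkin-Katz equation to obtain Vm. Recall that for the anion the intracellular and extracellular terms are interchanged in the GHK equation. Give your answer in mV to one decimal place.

56.9 mV

Vm = 60.2 · log₁₀[(Σ P·[cation]ₒ + Σ P·[anion]ᵢ) / (Σ P·[cation]ᵢ + Σ P·[anion]ₒ)]
Numerator = 1×5.11 + 20×129 + 0.17×31.6 = 2590
Denominator = 1×142 + 20×6.73 + 0.17×103 = 294.1
Vm = 60.2 · log₁₀(8.8079) = 60.2 × (0.9449) = 56.88 mV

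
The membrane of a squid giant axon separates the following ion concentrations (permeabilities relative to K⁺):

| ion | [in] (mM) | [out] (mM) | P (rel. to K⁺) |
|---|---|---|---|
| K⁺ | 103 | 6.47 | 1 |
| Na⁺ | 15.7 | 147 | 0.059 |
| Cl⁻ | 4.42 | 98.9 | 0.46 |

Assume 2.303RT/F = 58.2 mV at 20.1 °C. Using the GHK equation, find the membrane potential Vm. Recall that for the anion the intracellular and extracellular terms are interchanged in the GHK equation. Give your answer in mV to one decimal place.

-54.7 mV

Vm = 58.2 · log₁₀[(Σ P·[cation]ₒ + Σ P·[anion]ᵢ) / (Σ P·[cation]ᵢ + Σ P·[anion]ₒ)]
Numerator = 1×6.47 + 0.059×147 + 0.46×4.42 = 17.18
Denominator = 1×103 + 0.059×15.7 + 0.46×98.9 = 149.4
Vm = 58.2 · log₁₀(0.11495) = 58.2 × (-0.9395) = -54.68 mV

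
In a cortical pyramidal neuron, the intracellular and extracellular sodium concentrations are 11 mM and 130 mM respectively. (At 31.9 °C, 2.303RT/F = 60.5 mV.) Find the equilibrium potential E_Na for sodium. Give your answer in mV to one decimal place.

E = (60.5/z) · log₁₀([Na⁺]_out/[Na⁺]_in) with z = +1.
= (60.5/1) · log₁₀(130/11) = 60.50 · log₁₀(11.82)
= 60.50 · (1.0726) = 64.89 mV

64.9 mV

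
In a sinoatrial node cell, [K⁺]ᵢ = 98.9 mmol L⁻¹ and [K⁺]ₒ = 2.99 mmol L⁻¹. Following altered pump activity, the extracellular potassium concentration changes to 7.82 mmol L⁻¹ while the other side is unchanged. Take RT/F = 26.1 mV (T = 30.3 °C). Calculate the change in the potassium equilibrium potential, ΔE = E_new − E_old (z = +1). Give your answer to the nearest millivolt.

E_old = (26.1/1)·ln(2.99/98.9) = -91.32 mV
E_new = (26.1/1)·ln(7.82/98.9) = -66.23 mV
ΔE = -66.23 − (-91.32) = 25.09 mV

25 mV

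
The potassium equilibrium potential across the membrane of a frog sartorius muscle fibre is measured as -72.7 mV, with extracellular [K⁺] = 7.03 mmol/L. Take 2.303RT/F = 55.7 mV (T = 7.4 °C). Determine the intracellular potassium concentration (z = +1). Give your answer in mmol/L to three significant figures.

Nernst: E = (55.7/1) · log₁₀([out]/[in]), so log₁₀([out]/[in]) = -72.7 × 1 / 55.7 = -1.3052.
[out]/[in] = 10^(-1.3052) = 0.04952.
[in] = 7.03 / 0.04952 = 142 mmol/L.

142 mmol/L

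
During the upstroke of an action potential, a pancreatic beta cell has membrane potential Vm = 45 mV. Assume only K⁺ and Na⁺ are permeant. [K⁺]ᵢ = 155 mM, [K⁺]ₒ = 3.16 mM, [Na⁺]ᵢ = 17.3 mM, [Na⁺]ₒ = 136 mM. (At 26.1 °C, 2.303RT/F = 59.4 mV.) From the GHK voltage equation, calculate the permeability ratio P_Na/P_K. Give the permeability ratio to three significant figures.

Let α = P_Na/P_K. GHK: Vm = 59.4·log₁₀[(Kₒ + α·Naₒ)/(Kᵢ + α·Naᵢ)].
10^(Vm/59.4) = 10^(45.0/59.4) = 5.7224
So 5.7224·(Kᵢ + α·Naᵢ) = Kₒ + α·Naₒ → α = (5.7224·155.0 − 3.16) / (136.0 − 5.7224·17.3)
α = (887 − 3.16) / (136.0 − 99) = 883.8/37 = 23.88

23.9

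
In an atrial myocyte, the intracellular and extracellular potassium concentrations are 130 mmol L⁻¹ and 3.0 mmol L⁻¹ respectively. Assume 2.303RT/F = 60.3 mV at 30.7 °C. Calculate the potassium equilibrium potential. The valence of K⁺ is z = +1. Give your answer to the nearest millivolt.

E = (60.3/z) · log₁₀([K⁺]_out/[K⁺]_in) with z = +1.
= (60.3/1) · log₁₀(3.0/130) = 60.30 · log₁₀(0.02308)
= 60.30 · (-1.6368) = -98.70 mV

-99 mV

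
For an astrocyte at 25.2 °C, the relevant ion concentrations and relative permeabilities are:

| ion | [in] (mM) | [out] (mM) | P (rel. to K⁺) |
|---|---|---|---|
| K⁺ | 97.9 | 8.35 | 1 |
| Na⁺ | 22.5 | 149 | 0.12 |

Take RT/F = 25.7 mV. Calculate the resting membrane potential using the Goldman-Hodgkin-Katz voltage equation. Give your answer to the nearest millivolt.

-35 mV

Vm = 25.7 · ln[(Σ P·[cation]ₒ + Σ P·[anion]ᵢ) / (Σ P·[cation]ᵢ + Σ P·[anion]ₒ)]
Numerator = 1×8.35 + 0.12×149 = 26.23
Denominator = 1×97.9 + 0.12×22.5 = 100.6
Vm = 25.7 · ln(0.26074) = 25.7 × (-1.3442) = -34.55 mV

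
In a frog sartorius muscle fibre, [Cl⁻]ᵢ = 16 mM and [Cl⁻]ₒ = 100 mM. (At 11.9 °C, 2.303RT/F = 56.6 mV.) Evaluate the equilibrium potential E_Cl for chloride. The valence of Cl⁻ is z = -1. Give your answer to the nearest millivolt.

E = (56.6/z) · log₁₀([Cl⁻]_out/[Cl⁻]_in) with z = -1.
For an anion, dividing by z = -1 reverses the sign.
= (56.6/-1) · log₁₀(100/16) = -56.60 · log₁₀(6.25)
= -56.60 · (0.7959) = -45.05 mV

-45 mV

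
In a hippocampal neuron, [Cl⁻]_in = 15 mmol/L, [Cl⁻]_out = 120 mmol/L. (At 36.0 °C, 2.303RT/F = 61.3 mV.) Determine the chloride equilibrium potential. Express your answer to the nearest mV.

-55 mV

E = (61.3/z) · log₁₀([Cl⁻]_out/[Cl⁻]_in) with z = -1.
For an anion, dividing by z = -1 reverses the sign.
= (61.3/-1) · log₁₀(120/15) = -61.30 · log₁₀(8)
= -61.30 · (0.9031) = -55.36 mV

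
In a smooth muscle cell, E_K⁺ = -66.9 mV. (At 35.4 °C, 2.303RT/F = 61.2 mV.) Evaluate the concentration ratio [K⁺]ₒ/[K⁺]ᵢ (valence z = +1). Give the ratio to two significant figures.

0.081

log₁₀([out]/[in]) = E·z/(61.2) = -66.9 × 1 / 61.2 = -1.0931
[out]/[in] = 10^(-1.0931) = 0.0807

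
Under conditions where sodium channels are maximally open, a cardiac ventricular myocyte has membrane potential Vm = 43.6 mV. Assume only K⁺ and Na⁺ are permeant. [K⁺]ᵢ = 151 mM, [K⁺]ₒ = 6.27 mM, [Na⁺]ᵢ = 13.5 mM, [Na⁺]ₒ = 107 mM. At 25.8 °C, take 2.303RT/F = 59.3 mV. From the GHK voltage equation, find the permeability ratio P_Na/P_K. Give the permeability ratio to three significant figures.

Let α = P_Na/P_K. GHK: Vm = 59.3·log₁₀[(Kₒ + α·Naₒ)/(Kᵢ + α·Naᵢ)].
10^(Vm/59.3) = 10^(43.6/59.3) = 5.4356
So 5.4356·(Kᵢ + α·Naᵢ) = Kₒ + α·Naₒ → α = (5.4356·151.0 − 6.27) / (107.0 − 5.4356·13.5)
α = (820.8 − 6.27) / (107.0 − 73.38) = 814.5/33.62 = 24.23

24.2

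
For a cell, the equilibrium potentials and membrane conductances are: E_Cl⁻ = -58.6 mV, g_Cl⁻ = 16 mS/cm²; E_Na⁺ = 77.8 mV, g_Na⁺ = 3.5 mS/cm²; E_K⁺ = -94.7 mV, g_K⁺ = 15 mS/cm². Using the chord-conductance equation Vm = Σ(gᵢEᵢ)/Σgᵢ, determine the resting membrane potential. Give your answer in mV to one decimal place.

-60.5 mV

Σ gᵢEᵢ = 16·(-58.6) + 3.5·(77.8) + 15·(-94.7) = -2085.80
Σ gᵢ = 16 + 3.5 + 15 = 34.5
Vm = -2085.80 / 34.5 = -60.46 mV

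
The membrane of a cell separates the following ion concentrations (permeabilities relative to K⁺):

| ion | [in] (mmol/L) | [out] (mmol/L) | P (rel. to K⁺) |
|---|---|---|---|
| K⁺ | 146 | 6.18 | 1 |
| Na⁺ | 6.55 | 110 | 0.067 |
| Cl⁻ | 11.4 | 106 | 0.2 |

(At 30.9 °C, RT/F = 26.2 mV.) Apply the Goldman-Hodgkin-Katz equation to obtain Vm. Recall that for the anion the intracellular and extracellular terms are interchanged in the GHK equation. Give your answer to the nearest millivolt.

Vm = 26.2 · ln[(Σ P·[cation]ₒ + Σ P·[anion]ᵢ) / (Σ P·[cation]ᵢ + Σ P·[anion]ₒ)]
Numerator = 1×6.18 + 0.067×110 + 0.2×11.4 = 15.83
Denominator = 1×146 + 0.067×6.55 + 0.2×106 = 167.6
Vm = 26.2 · ln(0.094429) = 26.2 × (-2.3599) = -61.83 mV

-62 mV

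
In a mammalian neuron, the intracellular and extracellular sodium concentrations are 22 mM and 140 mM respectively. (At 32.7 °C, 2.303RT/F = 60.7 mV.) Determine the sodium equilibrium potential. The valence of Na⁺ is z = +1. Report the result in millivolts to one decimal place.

48.8 mV

E = (60.7/z) · log₁₀([Na⁺]_out/[Na⁺]_in) with z = +1.
= (60.7/1) · log₁₀(140/22) = 60.70 · log₁₀(6.364)
= 60.70 · (0.8037) = 48.78 mV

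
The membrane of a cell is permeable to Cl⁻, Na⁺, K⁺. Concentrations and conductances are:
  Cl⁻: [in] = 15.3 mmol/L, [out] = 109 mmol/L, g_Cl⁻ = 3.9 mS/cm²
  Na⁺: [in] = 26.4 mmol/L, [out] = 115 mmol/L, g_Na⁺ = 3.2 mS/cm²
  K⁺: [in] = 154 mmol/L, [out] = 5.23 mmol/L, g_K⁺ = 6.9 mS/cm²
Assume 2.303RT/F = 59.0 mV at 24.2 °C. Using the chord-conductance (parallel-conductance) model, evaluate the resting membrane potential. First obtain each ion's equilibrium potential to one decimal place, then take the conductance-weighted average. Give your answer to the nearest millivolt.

E_Cl⁻ = (59.0/-1)·log₁₀(109/15.3) = -50.3 mV
E_Na⁺ = (59.0/1)·log₁₀(115/26.4) = 37.7 mV
E_K⁺ = (59.0/1)·log₁₀(5.23/154) = -86.7 mV
Vm = (Σ gᵢEᵢ)/(Σ gᵢ) = (3.9·-50.3 + 3.2·37.7 + 6.9·-86.7) / (3.9 + 3.2 + 6.9)
= -673.76 / 14 = -48.13 mV

-48 mV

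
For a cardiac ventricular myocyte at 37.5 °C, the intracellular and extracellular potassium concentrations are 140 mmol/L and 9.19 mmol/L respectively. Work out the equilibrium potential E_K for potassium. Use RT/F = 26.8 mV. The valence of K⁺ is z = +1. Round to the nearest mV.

E = (26.8/z) · ln([K⁺]_out/[K⁺]_in) with z = +1.
= (26.8/1) · ln(9.19/140) = 26.80 · ln(0.06564)
= 26.80 · (-2.7235) = -72.99 mV

-73 mV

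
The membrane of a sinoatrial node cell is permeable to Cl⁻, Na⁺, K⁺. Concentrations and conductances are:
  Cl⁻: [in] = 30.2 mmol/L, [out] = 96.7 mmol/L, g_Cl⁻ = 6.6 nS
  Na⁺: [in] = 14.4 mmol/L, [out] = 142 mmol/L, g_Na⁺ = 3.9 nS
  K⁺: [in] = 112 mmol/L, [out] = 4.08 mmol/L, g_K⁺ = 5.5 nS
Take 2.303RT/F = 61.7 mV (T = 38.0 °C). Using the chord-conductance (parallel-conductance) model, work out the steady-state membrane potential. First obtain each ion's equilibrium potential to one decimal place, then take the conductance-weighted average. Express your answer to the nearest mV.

-28 mV

E_Cl⁻ = (61.7/-1)·log₁₀(96.7/30.2) = -31.2 mV
E_Na⁺ = (61.7/1)·log₁₀(142/14.4) = 61.3 mV
E_K⁺ = (61.7/1)·log₁₀(4.08/112) = -88.8 mV
Vm = (Σ gᵢEᵢ)/(Σ gᵢ) = (6.6·-31.2 + 3.9·61.3 + 5.5·-88.8) / (6.6 + 3.9 + 5.5)
= -455.25 / 16 = -28.45 mV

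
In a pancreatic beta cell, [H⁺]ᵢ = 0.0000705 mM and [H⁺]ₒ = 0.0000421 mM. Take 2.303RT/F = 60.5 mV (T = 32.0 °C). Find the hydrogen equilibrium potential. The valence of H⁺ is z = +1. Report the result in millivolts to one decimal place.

-13.5 mV

E = (60.5/z) · log₁₀([H⁺]_out/[H⁺]_in) with z = +1.
= (60.5/1) · log₁₀(0.0000421/0.0000705) = 60.50 · log₁₀(0.5972)
= 60.50 · (-0.2239) = -13.55 mV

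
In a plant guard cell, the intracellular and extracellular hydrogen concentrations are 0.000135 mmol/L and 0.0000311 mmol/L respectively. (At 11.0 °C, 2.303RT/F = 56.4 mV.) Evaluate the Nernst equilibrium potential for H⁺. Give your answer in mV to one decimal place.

E = (56.4/z) · log₁₀([H⁺]_out/[H⁺]_in) with z = +1.
= (56.4/1) · log₁₀(0.0000311/0.000135) = 56.40 · log₁₀(0.2304)
= 56.40 · (-0.6376) = -35.96 mV

-36.0 mV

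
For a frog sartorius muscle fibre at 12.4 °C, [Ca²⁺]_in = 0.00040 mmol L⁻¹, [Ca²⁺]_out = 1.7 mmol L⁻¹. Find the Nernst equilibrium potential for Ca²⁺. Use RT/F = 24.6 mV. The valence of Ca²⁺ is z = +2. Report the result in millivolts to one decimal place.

102.8 mV

E = (24.6/z) · ln([Ca²⁺]_out/[Ca²⁺]_in) with z = +2.
= (24.6/2) · ln(1.7/0.00040) = 12.30 · ln(4250)
= 12.30 · (8.3547) = 102.76 mV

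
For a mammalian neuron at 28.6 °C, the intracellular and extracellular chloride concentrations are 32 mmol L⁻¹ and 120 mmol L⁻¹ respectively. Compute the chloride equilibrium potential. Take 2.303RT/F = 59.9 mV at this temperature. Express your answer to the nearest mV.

-34 mV

E = (59.9/z) · log₁₀([Cl⁻]_out/[Cl⁻]_in) with z = -1.
For an anion, dividing by z = -1 reverses the sign.
= (59.9/-1) · log₁₀(120/32) = -59.90 · log₁₀(3.75)
= -59.90 · (0.5740) = -34.38 mV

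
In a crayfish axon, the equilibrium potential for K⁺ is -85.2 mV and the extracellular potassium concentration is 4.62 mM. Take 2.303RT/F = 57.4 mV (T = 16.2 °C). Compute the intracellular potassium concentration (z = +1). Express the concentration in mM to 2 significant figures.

Nernst: E = (57.4/1) · log₁₀([out]/[in]), so log₁₀([out]/[in]) = -85.2 × 1 / 57.4 = -1.4843.
[out]/[in] = 10^(-1.4843) = 0.03279.
[in] = 4.62 / 0.03279 = 140.9 mM.

140 mM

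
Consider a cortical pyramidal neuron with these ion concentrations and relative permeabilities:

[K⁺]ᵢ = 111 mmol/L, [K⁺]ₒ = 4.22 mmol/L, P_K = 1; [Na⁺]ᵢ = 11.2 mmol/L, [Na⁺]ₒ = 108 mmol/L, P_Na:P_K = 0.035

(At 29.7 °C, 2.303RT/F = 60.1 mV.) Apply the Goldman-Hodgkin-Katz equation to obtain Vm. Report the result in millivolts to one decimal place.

Vm = 60.1 · log₁₀[(Σ P·[cation]ₒ + Σ P·[anion]ᵢ) / (Σ P·[cation]ᵢ + Σ P·[anion]ₒ)]
Numerator = 1×4.22 + 0.035×108 = 8
Denominator = 1×111 + 0.035×11.2 = 111.4
Vm = 60.1 · log₁₀(0.071818) = 60.1 × (-1.1438) = -68.74 mV

-68.7 mV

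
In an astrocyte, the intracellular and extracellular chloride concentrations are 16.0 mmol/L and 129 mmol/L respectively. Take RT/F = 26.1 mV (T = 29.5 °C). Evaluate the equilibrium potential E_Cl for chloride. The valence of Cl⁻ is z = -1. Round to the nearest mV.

-54 mV

E = (26.1/z) · ln([Cl⁻]_out/[Cl⁻]_in) with z = -1.
For an anion, dividing by z = -1 reverses the sign.
= (26.1/-1) · ln(129/16.0) = -26.10 · ln(8.062)
= -26.10 · (2.0872) = -54.48 mV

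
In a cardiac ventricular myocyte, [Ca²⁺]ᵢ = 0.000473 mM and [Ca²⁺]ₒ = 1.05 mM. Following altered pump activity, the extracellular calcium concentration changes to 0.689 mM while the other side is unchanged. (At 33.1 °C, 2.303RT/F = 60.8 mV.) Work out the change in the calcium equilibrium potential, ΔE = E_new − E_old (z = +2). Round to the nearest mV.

E_old = (60.8/2)·log₁₀(1.05/0.000473) = 101.73 mV
E_new = (60.8/2)·log₁₀(0.689/0.000473) = 96.17 mV
ΔE = 96.17 − (101.73) = -5.56 mV

-6 mV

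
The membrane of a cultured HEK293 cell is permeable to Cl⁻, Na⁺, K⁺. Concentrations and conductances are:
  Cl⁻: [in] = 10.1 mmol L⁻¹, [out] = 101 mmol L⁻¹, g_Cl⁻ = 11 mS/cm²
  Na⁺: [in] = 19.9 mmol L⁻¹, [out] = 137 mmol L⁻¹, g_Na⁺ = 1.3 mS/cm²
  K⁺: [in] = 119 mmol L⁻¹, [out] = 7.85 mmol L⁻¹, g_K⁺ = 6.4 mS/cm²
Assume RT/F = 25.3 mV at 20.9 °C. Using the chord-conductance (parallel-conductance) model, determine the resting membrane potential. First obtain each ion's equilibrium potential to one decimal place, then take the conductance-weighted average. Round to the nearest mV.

E_Cl⁻ = (25.3/-1)·ln(101/10.1) = -58.3 mV
E_Na⁺ = (25.3/1)·ln(137/19.9) = 48.8 mV
E_K⁺ = (25.3/1)·ln(7.85/119) = -68.8 mV
Vm = (Σ gᵢEᵢ)/(Σ gᵢ) = (11·-58.3 + 1.3·48.8 + 6.4·-68.8) / (11 + 1.3 + 6.4)
= -1018.18 / 18.7 = -54.45 mV

-54 mV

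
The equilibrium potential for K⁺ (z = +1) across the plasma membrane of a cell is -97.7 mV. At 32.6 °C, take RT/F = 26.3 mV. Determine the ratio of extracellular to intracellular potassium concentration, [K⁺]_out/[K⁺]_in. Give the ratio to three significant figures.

0.0244

ln([out]/[in]) = E·z/(26.3) = -97.7 × 1 / 26.3 = -3.7148
[out]/[in] = e^(-3.7148) = 0.02436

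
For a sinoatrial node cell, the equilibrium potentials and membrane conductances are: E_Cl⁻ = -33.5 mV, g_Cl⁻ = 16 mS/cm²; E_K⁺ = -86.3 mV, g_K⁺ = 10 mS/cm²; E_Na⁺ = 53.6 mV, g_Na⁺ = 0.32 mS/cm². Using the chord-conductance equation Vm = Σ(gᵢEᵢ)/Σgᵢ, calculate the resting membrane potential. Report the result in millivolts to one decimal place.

-52.5 mV

Σ gᵢEᵢ = 16·(-33.5) + 10·(-86.3) + 0.32·(53.6) = -1381.85
Σ gᵢ = 16 + 10 + 0.32 = 26.32
Vm = -1381.85 / 26.32 = -52.50 mV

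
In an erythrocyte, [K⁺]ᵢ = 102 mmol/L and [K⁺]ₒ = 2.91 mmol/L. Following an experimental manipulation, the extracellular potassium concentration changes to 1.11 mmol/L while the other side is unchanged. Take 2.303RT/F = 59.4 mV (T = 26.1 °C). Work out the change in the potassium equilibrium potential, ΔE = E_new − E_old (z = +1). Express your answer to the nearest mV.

-25 mV

E_old = (59.4/1)·log₁₀(2.91/102) = -91.76 mV
E_new = (59.4/1)·log₁₀(1.11/102) = -116.62 mV
ΔE = -116.62 − (-91.76) = -24.86 mV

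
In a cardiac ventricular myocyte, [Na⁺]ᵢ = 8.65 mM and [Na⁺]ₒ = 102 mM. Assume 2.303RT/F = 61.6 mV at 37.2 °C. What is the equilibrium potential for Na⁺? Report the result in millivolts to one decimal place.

E = (61.6/z) · log₁₀([Na⁺]_out/[Na⁺]_in) with z = +1.
= (61.6/1) · log₁₀(102/8.65) = 61.60 · log₁₀(11.79)
= 61.60 · (1.0716) = 66.01 mV

66.0 mV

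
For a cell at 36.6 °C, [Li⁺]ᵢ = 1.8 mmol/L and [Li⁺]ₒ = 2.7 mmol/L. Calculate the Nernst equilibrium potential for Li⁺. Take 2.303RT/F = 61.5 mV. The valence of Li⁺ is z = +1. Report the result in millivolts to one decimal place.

10.8 mV

E = (61.5/z) · log₁₀([Li⁺]_out/[Li⁺]_in) with z = +1.
= (61.5/1) · log₁₀(2.7/1.8) = 61.50 · log₁₀(1.5)
= 61.50 · (0.1761) = 10.83 mV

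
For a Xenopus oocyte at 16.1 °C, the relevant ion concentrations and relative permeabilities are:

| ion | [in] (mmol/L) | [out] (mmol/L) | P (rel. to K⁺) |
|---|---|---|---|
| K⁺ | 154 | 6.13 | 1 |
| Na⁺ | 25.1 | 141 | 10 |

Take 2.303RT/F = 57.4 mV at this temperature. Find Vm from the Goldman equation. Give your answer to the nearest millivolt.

31 mV

Vm = 57.4 · log₁₀[(Σ P·[cation]ₒ + Σ P·[anion]ᵢ) / (Σ P·[cation]ᵢ + Σ P·[anion]ₒ)]
Numerator = 1×6.13 + 10×141 = 1416
Denominator = 1×154 + 10×25.1 = 405
Vm = 57.4 · log₁₀(3.4966) = 57.4 × (0.5436) = 31.21 mV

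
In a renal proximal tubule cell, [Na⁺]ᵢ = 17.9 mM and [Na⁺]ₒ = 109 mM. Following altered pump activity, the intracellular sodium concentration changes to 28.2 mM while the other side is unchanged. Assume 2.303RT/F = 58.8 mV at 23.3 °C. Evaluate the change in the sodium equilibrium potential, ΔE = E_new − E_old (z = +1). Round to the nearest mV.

E_old = (58.8/1)·log₁₀(109/17.9) = 46.13 mV
E_new = (58.8/1)·log₁₀(109/28.2) = 34.53 mV
ΔE = 34.53 − (46.13) = -11.61 mV

-12 mV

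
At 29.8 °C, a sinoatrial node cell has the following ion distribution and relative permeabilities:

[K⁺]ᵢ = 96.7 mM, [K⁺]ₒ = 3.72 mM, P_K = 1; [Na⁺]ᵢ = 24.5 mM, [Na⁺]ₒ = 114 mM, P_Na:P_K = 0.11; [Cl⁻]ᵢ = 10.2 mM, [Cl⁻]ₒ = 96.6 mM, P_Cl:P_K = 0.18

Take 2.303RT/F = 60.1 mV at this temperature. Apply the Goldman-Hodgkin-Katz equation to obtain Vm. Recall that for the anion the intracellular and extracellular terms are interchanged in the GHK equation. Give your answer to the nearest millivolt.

Vm = 60.1 · log₁₀[(Σ P·[cation]ₒ + Σ P·[anion]ᵢ) / (Σ P·[cation]ᵢ + Σ P·[anion]ₒ)]
Numerator = 1×3.72 + 0.11×114 + 0.18×10.2 = 18.1
Denominator = 1×96.7 + 0.11×24.5 + 0.18×96.6 = 116.8
Vm = 60.1 · log₁₀(0.15495) = 60.1 × (-0.8098) = -48.67 mV

-49 mV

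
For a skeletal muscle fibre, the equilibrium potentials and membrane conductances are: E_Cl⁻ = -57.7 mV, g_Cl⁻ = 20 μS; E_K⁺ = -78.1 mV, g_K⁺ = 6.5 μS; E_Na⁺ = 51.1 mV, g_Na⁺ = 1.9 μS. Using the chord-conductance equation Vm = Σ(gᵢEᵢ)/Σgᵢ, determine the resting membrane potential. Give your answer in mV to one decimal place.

Σ gᵢEᵢ = 20·(-57.7) + 6.5·(-78.1) + 1.9·(51.1) = -1564.56
Σ gᵢ = 20 + 6.5 + 1.9 = 28.4
Vm = -1564.56 / 28.4 = -55.09 mV

-55.1 mV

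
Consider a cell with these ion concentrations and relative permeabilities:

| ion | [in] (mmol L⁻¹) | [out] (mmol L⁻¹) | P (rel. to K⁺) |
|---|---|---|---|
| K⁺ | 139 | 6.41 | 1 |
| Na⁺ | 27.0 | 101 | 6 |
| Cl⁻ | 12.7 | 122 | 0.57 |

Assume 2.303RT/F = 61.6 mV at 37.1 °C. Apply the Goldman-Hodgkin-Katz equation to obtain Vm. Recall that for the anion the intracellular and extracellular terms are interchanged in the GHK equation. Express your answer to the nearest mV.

Vm = 61.6 · log₁₀[(Σ P·[cation]ₒ + Σ P·[anion]ᵢ) / (Σ P·[cation]ᵢ + Σ P·[anion]ₒ)]
Numerator = 1×6.41 + 6×101 + 0.57×12.7 = 619.6
Denominator = 1×139 + 6×27.0 + 0.57×122 = 370.5
Vm = 61.6 · log₁₀(1.6723) = 61.6 × (0.2233) = 13.76 mV

14 mV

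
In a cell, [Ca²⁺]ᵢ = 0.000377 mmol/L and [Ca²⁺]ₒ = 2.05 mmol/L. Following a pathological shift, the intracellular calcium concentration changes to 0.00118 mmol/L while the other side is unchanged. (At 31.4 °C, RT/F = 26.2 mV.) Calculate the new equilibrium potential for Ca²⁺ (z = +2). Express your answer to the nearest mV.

After the shift: [Ca²⁺]_out = 2.05, [Ca²⁺]_in = 0.00118 mmol/L.
E_new = (26.2/2)·ln(2.05/0.00118) = 13.10 · (7.4601) = 97.73 mV

98 mV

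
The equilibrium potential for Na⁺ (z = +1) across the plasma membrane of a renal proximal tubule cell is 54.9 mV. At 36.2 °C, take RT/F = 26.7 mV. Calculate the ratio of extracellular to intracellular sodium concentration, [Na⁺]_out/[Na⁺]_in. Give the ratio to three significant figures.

7.82

ln([out]/[in]) = E·z/(26.7) = 54.9 × 1 / 26.7 = 2.0562
[out]/[in] = e^(2.0562) = 7.816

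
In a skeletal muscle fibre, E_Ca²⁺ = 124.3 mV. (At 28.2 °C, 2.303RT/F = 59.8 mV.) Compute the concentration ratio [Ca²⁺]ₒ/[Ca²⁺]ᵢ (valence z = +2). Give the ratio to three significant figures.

14400

log₁₀([out]/[in]) = E·z/(59.8) = 124.3 × 2 / 59.8 = 4.1572
[out]/[in] = 10^(4.1572) = 1.436e+04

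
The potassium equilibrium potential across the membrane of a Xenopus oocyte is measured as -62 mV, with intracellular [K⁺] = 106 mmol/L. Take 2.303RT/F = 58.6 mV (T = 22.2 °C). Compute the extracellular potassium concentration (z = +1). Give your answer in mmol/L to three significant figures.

9.27 mmol/L

Nernst: E = (58.6/1) · log₁₀([out]/[in]), so log₁₀([out]/[in]) = -62.0 × 1 / 58.6 = -1.0580.
[out]/[in] = 10^(-1.0580) = 0.08749.
[out] = 0.08749 × 106 = 9.274 mmol/L.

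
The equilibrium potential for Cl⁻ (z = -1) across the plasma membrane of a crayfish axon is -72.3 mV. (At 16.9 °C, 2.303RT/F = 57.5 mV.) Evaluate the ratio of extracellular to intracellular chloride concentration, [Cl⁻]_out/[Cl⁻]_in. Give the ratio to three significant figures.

log₁₀([out]/[in]) = E·z/(57.5) = -72.3 × -1 / 57.5 = 1.2574
[out]/[in] = 10^(1.2574) = 18.09

18.1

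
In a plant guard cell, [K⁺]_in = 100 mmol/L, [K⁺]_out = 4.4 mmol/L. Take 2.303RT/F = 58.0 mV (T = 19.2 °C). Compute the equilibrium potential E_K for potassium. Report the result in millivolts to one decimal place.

-78.7 mV

E = (58.0/z) · log₁₀([K⁺]_out/[K⁺]_in) with z = +1.
= (58.0/1) · log₁₀(4.4/100) = 58.00 · log₁₀(0.044)
= 58.00 · (-1.3565) = -78.68 mV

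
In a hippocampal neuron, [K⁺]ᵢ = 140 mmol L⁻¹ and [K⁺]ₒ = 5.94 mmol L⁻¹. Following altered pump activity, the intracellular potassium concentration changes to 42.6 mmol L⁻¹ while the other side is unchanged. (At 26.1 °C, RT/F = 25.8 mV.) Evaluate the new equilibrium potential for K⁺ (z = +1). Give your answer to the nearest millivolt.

-51 mV

After the shift: [K⁺]_out = 5.94, [K⁺]_in = 42.6 mmol L⁻¹.
E_new = (25.8/1)·ln(5.94/42.6) = 25.80 · (-1.9701) = -50.83 mV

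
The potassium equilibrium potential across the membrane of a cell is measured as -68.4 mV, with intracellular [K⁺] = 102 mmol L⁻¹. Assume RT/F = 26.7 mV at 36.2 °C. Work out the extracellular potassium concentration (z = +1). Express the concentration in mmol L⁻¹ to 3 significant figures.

7.87 mmol L⁻¹

Nernst: E = (26.7/1) · ln([out]/[in]), so ln([out]/[in]) = -68.4 × 1 / 26.7 = -2.5618.
[out]/[in] = e^(-2.5618) = 0.07717.
[out] = 0.07717 × 102 = 7.871 mmol L⁻¹.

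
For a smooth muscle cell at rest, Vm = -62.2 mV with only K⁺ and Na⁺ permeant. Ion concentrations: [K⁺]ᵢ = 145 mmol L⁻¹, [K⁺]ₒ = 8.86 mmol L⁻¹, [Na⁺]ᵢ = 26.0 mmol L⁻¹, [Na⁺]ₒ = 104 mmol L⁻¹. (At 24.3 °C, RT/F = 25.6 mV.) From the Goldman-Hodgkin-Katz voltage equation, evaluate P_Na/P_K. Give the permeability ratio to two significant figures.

0.038

Let α = P_Na/P_K. GHK: Vm = 25.6·ln[(Kₒ + α·Naₒ)/(Kᵢ + α·Naᵢ)].
e^(Vm/25.6) = e^(-62.2/25.6) = 0.088064
So 0.088064·(Kᵢ + α·Naᵢ) = Kₒ + α·Naₒ → α = (0.088064·145.0 − 8.86) / (104.0 − 0.088064·26.0)
α = (12.77 − 8.86) / (104.0 − 2.29) = 3.909/101.7 = 0.03844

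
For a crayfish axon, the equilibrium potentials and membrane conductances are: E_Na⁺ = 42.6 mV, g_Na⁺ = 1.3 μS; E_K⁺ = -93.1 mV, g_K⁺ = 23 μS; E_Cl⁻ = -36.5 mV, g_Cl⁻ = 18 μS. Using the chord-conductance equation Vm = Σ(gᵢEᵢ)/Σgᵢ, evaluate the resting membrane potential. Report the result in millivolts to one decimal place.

-64.8 mV

Σ gᵢEᵢ = 1.3·(42.6) + 23·(-93.1) + 18·(-36.5) = -2742.92
Σ gᵢ = 1.3 + 23 + 18 = 42.3
Vm = -2742.92 / 42.3 = -64.84 mV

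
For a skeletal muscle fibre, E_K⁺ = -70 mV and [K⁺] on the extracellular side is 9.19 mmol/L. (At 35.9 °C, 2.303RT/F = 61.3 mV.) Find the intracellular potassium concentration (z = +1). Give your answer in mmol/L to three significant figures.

127 mmol/L

Nernst: E = (61.3/1) · log₁₀([out]/[in]), so log₁₀([out]/[in]) = -70.0 × 1 / 61.3 = -1.1419.
[out]/[in] = 10^(-1.1419) = 0.07212.
[in] = 9.19 / 0.07212 = 127.4 mmol/L.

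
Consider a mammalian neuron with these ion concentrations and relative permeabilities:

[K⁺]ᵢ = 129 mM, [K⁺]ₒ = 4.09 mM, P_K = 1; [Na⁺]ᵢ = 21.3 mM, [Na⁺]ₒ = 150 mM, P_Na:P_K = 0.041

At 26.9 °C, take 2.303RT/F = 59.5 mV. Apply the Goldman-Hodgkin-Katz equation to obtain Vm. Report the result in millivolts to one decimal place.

Vm = 59.5 · log₁₀[(Σ P·[cation]ₒ + Σ P·[anion]ᵢ) / (Σ P·[cation]ᵢ + Σ P·[anion]ₒ)]
Numerator = 1×4.09 + 0.041×150 = 10.24
Denominator = 1×129 + 0.041×21.3 = 129.9
Vm = 59.5 · log₁₀(0.078846) = 59.5 × (-1.1032) = -65.64 mV

-65.6 mV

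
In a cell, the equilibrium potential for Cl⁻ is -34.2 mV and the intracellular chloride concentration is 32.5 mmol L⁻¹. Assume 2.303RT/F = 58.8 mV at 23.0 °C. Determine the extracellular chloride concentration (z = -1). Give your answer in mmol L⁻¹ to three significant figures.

124 mmol L⁻¹

Nernst: E = (58.8/-1) · log₁₀([out]/[in]), so log₁₀([out]/[in]) = -34.2 × -1 / 58.8 = 0.5816.
[out]/[in] = 10^(0.5816) = 3.816.
[out] = 3.816 × 32.5 = 124 mmol L⁻¹.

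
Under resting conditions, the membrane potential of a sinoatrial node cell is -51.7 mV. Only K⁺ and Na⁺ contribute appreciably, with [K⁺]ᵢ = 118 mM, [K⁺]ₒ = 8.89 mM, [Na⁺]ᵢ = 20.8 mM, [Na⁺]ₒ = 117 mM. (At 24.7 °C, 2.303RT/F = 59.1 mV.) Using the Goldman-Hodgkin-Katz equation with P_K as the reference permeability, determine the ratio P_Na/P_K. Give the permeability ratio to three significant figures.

0.0600

Let α = P_Na/P_K. GHK: Vm = 59.1·log₁₀[(Kₒ + α·Naₒ)/(Kᵢ + α·Naᵢ)].
10^(Vm/59.1) = 10^(-51.7/59.1) = 0.13342
So 0.13342·(Kᵢ + α·Naᵢ) = Kₒ + α·Naₒ → α = (0.13342·118.0 − 8.89) / (117.0 − 0.13342·20.8)
α = (15.74 − 8.89) / (117.0 − 2.775) = 6.853/114.2 = 0.06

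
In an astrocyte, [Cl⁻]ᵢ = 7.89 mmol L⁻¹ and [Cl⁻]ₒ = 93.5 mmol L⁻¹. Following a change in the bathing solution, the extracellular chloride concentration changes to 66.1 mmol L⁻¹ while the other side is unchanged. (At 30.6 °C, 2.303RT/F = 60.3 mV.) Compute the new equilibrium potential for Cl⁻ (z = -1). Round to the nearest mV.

-56 mV

After the shift: [Cl⁻]_out = 66.1, [Cl⁻]_in = 7.89 mmol L⁻¹.
E_new = (60.3/-1)·log₁₀(66.1/7.89) = -60.30 · (0.9231) = -55.66 mV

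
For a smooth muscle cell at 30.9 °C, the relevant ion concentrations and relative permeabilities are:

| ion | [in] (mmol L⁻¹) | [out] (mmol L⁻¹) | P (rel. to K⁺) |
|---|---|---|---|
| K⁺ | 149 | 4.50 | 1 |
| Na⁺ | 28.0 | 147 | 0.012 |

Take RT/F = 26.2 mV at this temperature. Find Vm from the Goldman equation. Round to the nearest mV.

Vm = 26.2 · ln[(Σ P·[cation]ₒ + Σ P·[anion]ᵢ) / (Σ P·[cation]ᵢ + Σ P·[anion]ₒ)]
Numerator = 1×4.50 + 0.012×147 = 6.264
Denominator = 1×149 + 0.012×28.0 = 149.3
Vm = 26.2 · ln(0.041946) = 26.2 × (-3.1714) = -83.09 mV

-83 mV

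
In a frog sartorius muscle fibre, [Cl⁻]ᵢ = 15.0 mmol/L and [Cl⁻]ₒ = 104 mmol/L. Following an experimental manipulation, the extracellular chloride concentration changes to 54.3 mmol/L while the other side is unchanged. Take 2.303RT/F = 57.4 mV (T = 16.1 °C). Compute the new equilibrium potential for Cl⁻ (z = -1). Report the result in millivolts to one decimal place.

After the shift: [Cl⁻]_out = 54.3, [Cl⁻]_in = 15.0 mmol/L.
E_new = (57.4/-1)·log₁₀(54.3/15.0) = -57.40 · (0.5587) = -32.07 mV

-32.1 mV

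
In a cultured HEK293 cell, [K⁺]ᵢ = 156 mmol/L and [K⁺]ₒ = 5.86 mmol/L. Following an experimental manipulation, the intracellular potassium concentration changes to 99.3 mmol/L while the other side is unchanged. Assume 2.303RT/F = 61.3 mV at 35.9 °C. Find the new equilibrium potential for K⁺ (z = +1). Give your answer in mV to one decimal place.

-75.3 mV

After the shift: [K⁺]_out = 5.86, [K⁺]_in = 99.3 mmol/L.
E_new = (61.3/1)·log₁₀(5.86/99.3) = 61.30 · (-1.2291) = -75.34 mV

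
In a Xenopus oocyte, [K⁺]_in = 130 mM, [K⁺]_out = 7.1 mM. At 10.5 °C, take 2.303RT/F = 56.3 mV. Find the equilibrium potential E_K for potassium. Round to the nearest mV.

-71 mV

E = (56.3/z) · log₁₀([K⁺]_out/[K⁺]_in) with z = +1.
= (56.3/1) · log₁₀(7.1/130) = 56.30 · log₁₀(0.05462)
= 56.30 · (-1.2627) = -71.09 mV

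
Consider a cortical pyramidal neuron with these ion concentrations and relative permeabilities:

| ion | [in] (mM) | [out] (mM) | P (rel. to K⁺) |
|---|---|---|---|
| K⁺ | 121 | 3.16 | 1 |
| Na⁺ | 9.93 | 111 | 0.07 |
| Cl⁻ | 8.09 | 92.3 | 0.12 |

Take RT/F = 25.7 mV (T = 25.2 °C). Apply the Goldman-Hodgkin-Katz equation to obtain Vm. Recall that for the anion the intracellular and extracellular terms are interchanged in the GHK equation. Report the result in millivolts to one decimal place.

-62.0 mV

Vm = 25.7 · ln[(Σ P·[cation]ₒ + Σ P·[anion]ᵢ) / (Σ P·[cation]ᵢ + Σ P·[anion]ₒ)]
Numerator = 1×3.16 + 0.07×111 + 0.12×8.09 = 11.9
Denominator = 1×121 + 0.07×9.93 + 0.12×92.3 = 132.8
Vm = 25.7 · ln(0.089634) = 25.7 × (-2.4120) = -61.99 mV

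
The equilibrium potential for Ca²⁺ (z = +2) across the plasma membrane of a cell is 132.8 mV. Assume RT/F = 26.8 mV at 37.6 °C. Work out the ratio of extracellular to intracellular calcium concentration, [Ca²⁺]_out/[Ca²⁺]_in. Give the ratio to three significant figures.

ln([out]/[in]) = E·z/(26.8) = 132.8 × 2 / 26.8 = 9.9104
[out]/[in] = e^(9.9104) = 2.014e+04

20100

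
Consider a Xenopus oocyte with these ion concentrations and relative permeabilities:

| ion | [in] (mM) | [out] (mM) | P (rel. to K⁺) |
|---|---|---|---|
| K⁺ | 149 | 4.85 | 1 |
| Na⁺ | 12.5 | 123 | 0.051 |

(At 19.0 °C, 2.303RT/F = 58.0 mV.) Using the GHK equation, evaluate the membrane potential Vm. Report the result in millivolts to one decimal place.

Vm = 58.0 · log₁₀[(Σ P·[cation]ₒ + Σ P·[anion]ᵢ) / (Σ P·[cation]ᵢ + Σ P·[anion]ₒ)]
Numerator = 1×4.85 + 0.051×123 = 11.12
Denominator = 1×149 + 0.051×12.5 = 149.6
Vm = 58.0 · log₁₀(0.074333) = 58.0 × (-1.1288) = -65.47 mV

-65.5 mV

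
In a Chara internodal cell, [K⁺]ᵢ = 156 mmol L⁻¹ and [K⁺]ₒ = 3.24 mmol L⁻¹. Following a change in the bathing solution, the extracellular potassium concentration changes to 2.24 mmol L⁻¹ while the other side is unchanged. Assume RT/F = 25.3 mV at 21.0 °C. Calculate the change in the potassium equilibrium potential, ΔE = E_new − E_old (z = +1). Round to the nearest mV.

-9 mV

E_old = (25.3/1)·ln(3.24/156) = -98.02 mV
E_new = (25.3/1)·ln(2.24/156) = -107.36 mV
ΔE = -107.36 − (-98.02) = -9.34 mV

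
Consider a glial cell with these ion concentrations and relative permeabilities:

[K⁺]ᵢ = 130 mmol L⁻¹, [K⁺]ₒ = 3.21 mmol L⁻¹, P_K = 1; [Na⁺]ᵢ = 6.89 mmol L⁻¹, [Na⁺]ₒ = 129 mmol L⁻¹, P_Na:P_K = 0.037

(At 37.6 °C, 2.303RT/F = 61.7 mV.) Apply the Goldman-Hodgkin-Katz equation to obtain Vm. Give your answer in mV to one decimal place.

-74.8 mV

Vm = 61.7 · log₁₀[(Σ P·[cation]ₒ + Σ P·[anion]ᵢ) / (Σ P·[cation]ᵢ + Σ P·[anion]ₒ)]
Numerator = 1×3.21 + 0.037×129 = 7.983
Denominator = 1×130 + 0.037×6.89 = 130.3
Vm = 61.7 · log₁₀(0.061288) = 61.7 × (-1.2126) = -74.82 mV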